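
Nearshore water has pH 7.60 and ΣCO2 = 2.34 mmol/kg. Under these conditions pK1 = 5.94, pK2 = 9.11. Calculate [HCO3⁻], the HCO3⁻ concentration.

α₁ = 1 / (1 + [H⁺]/K1 + K2/[H⁺]) = 1 / (1 + 10^-1.66 + 10^-1.51)
   = 1 / (1 + 0.021878 + 0.030903) = 1/1.0528 = 0.9499
[HCO3⁻] = α₁ × DIC = 0.9499 × 2.34 = 2.22 mmol/kg

[HCO3⁻] = 2.22 mmol/kg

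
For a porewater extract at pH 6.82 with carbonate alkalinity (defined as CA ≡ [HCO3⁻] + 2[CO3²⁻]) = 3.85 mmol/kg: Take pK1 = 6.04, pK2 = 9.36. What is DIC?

DIC = 4.47 mmol/kg

CA = [HCO3⁻] + 2[CO3²⁻] = (α₁ + 2α₂)·DIC
At pH 6.82: [H⁺]/K1 = 10^-0.78 = 0.16596, K2/[H⁺] = 10^-2.54 = 0.0028840
α₁ = 1/(1 + 0.16596 + 0.0028840) = 1/1.1688 = 0.8555; α₂ = α₁·K2/[H⁺] = 0.002467
α₁ + 2α₂ = 0.8605
DIC = CA / (α₁ + 2α₂) = 3.85 / 0.8605 = 4.47 mmol/kg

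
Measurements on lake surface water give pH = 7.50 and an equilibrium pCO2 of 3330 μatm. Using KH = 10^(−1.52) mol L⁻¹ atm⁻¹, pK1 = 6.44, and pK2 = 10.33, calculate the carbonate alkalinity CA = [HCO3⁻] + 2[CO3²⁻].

CA = 1.16 mmol/L

[CO2*] = KH · pCO2 = 10^(−1.52) × 3330×10^-6 = 1.006×10^-4 mol/L
α₀ = 1/(1 + K1/[H⁺] + K1K2/[H⁺]²) = 1/(1 + 10^+1.06 + 10^-1.77) = 0.08001
DIC = [CO2*]/α₀ = 1.006×10^-4 / 0.08001 = 1.257 mmol/L
CA = (α₁ + 2α₂)·DIC = (0.9186 + 2×0.001359) × 1.257 = 1.16 mmol/L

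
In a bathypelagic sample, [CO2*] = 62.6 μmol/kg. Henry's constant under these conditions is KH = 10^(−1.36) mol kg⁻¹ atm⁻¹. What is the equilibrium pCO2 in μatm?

KH = 10^(−1.36) = 4.365×10^-2 mol kg⁻¹ atm⁻¹
pCO2 = [CO2*]/KH = 62.6×10^-6 / 4.365×10^-2 = 1.43×10^-3 atm = 1430 μatm

pCO2 = 1430 μatm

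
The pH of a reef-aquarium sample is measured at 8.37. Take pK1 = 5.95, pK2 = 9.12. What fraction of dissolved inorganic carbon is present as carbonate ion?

α₂ = 0.150

α₂ = 1 / (1 + [H⁺]/K2 + [H⁺]²/(K1K2)) = 1 / (1 + 10^+0.75 + 10^-1.67)
   = 1 / (1 + 5.6234 + 0.021380) = 1/6.6448 = 0.1505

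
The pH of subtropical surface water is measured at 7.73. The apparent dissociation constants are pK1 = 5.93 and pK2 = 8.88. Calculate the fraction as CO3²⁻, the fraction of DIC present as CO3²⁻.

α₂ = 1 / (1 + [H⁺]/K2 + [H⁺]²/(K1K2)) = 1 / (1 + 10^+1.15 + 10^-0.65)
   = 1 / (1 + 14.125 + 0.22387) = 1/15.349 = 0.06515

α₂ = 0.0651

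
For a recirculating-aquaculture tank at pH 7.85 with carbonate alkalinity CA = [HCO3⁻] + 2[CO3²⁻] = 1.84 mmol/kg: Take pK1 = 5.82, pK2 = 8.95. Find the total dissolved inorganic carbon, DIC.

DIC = 1.73 mmol/kg

CA = [HCO3⁻] + 2[CO3²⁻] = (α₁ + 2α₂)·DIC
At pH 7.85: [H⁺]/K1 = 10^-2.03 = 0.0093325, K2/[H⁺] = 10^-1.10 = 0.079433
α₁ = 1/(1 + 0.0093325 + 0.079433) = 1/1.0888 = 0.9185; α₂ = α₁·K2/[H⁺] = 0.07296
α₁ + 2α₂ = 1.0644
DIC = CA / (α₁ + 2α₂) = 1.84 / 1.0644 = 1.73 mmol/kg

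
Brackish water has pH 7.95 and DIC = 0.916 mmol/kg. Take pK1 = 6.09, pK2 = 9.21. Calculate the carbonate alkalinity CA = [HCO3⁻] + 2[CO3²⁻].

CA = 0.951 mmol/kg

CA = [HCO3⁻] + 2[CO3²⁻] = (α₁ + 2α₂)·DIC
At pH 7.95: [H⁺]/K1 = 10^-1.86 = 0.013804, K2/[H⁺] = 10^-1.26 = 0.054954
α₁ = 1/(1 + 0.013804 + 0.054954) = 1/1.0688 = 0.9357; α₂ = α₁·K2/[H⁺] = 0.05142
α₁ + 2α₂ = 1.0385
CA = 1.0385 × 0.916 = 0.951 mmol/kg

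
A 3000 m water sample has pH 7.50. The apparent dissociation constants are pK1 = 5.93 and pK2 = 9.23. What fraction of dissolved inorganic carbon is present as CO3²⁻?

α₂ = 0.0178

α₂ = 1 / (1 + [H⁺]/K2 + [H⁺]²/(K1K2)) = 1 / (1 + 10^+1.73 + 10^+0.16)
   = 1 / (1 + 53.703 + 1.4454) = 1/56.149 = 0.01781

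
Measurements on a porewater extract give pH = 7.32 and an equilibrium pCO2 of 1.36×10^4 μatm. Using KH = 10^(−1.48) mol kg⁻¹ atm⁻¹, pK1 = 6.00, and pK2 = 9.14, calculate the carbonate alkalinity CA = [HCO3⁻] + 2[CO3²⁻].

CA = 9.69 mmol/kg

[CO2*] = KH · pCO2 = 10^(−1.48) × 1.36×10^4×10^-6 = 4.503×10^-4 mol/kg
α₀ = 1/(1 + K1/[H⁺] + K1K2/[H⁺]²) = 1/(1 + 10^+1.32 + 10^-0.50) = 0.04503
DIC = [CO2*]/α₀ = 4.503×10^-4 / 0.04503 = 10.00 mmol/kg
CA = (α₁ + 2α₂)·DIC = (0.9407 + 2×0.01424) × 10.00 = 9.69 mmol/kg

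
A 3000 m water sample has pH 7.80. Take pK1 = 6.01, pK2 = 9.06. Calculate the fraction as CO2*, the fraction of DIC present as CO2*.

α₀ = 0.0151

α₀ = 1 / (1 + K1/[H⁺] + K1K2/[H⁺]²) = 1 / (1 + 10^+1.79 + 10^+0.53)
   = 1 / (1 + 61.660 + 3.3884) = 1/66.048 = 0.01514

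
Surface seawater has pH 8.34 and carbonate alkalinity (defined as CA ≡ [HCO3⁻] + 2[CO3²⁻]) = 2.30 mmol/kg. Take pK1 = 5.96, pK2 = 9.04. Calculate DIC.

DIC = 1.98 mmol/kg

CA = [HCO3⁻] + 2[CO3²⁻] = (α₁ + 2α₂)·DIC
At pH 8.34: [H⁺]/K1 = 10^-2.38 = 0.0041687, K2/[H⁺] = 10^-0.70 = 0.19953
α₁ = 1/(1 + 0.0041687 + 0.19953) = 1/1.2037 = 0.8308; α₂ = α₁·K2/[H⁺] = 0.1658
α₁ + 2α₂ = 1.1623
DIC = CA / (α₁ + 2α₂) = 2.30 / 1.1623 = 1.98 mmol/kg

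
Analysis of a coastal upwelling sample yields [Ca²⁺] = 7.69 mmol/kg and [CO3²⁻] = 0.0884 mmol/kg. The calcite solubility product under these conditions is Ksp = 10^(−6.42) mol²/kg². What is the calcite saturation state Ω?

Ω = 1.79

Ksp = 10^(−6.42) = 3.802×10^-7
Ω = [Ca²⁺][CO3²⁻]/Ksp = (7.69×10^-3)(0.0884×10^-3) / 3.802×10^-7 = 1.79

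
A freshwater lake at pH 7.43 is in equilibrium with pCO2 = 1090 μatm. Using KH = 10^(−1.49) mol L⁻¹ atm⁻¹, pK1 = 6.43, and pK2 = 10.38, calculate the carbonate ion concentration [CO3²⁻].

[CO3²⁻] = 0.396 μmol/L

[CO2*] = KH · pCO2 = 10^(−1.49) × 1090×10^-6 = 3.527×10^-5 mol/L
α₀ = 1/(1 + K1/[H⁺] + K1K2/[H⁺]²) = 1/(1 + 10^+1.00 + 10^-1.95) = 0.09082
DIC = [CO2*]/α₀ = 3.527×10^-5 / 0.09082 = 0.3884 mmol/L
[CO3²⁻] = α₂·DIC; α₂ = 0.001019, so [CO3²⁻] = 0.001019 × 0.3884 = 0.000396 mmol/L = 0.396 μmol/L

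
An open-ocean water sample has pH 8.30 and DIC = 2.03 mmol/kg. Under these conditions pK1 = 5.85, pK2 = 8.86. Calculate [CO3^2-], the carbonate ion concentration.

[CO3²⁻] = 0.437 mmol/kg

α₂ = 1 / (1 + [H⁺]/K2 + [H⁺]²/(K1K2)) = 1 / (1 + 10^+0.56 + 10^-1.89)
   = 1 / (1 + 3.6308 + 0.012882) = 1/4.6437 = 0.2153
[CO3²⁻] = α₂ × DIC = 0.2153 × 2.03 = 0.437 mmol/kg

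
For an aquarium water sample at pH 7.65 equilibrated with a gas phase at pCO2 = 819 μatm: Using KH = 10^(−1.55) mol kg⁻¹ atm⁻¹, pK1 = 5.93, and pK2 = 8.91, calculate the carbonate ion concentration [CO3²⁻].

[CO2*] = KH · pCO2 = 10^(−1.55) × 819×10^-6 = 2.308×10^-5 mol/kg
α₀ = 1/(1 + K1/[H⁺] + K1K2/[H⁺]²) = 1/(1 + 10^+1.72 + 10^+0.46) = 0.01774
DIC = [CO2*]/α₀ = 2.308×10^-5 / 0.01774 = 1.301 mmol/kg
[CO3²⁻] = α₂·DIC; α₂ = 0.05117, so [CO3²⁻] = 0.05117 × 1.301 = 0.0666 mmol/kg

[CO3²⁻] = 0.0666 mmol/kg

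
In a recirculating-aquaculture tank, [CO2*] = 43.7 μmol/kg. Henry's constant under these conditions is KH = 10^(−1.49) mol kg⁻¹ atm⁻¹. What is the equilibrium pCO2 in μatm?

pCO2 = 1350 μatm

KH = 10^(−1.49) = 3.236×10^-2 mol kg⁻¹ atm⁻¹
pCO2 = [CO2*]/KH = 43.7×10^-6 / 3.236×10^-2 = 1.35×10^-3 atm = 1350 μatm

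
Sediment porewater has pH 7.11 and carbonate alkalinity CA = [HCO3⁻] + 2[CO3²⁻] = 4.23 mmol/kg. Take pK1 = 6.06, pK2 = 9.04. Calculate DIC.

CA = [HCO3⁻] + 2[CO3²⁻] = (α₁ + 2α₂)·DIC
At pH 7.11: [H⁺]/K1 = 10^-1.05 = 0.089125, K2/[H⁺] = 10^-1.93 = 0.011749
α₁ = 1/(1 + 0.089125 + 0.011749) = 1/1.1009 = 0.9084; α₂ = α₁·K2/[H⁺] = 0.01067
α₁ + 2α₂ = 0.9297
DIC = CA / (α₁ + 2α₂) = 4.23 / 0.9297 = 4.55 mmol/kg

DIC = 4.55 mmol/kg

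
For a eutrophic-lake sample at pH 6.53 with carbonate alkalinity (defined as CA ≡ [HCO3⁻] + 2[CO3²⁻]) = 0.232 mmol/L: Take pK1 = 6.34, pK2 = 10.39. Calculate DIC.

CA = [HCO3⁻] + 2[CO3²⁻] = (α₁ + 2α₂)·DIC
At pH 6.53: [H⁺]/K1 = 10^-0.19 = 0.64565, K2/[H⁺] = 10^-3.86 = 0.00013804
α₁ = 1/(1 + 0.64565 + 0.00013804) = 1/1.6458 = 0.6076; α₂ = α₁·K2/[H⁺] = 8.387×10^-5
α₁ + 2α₂ = 0.6078
DIC = CA / (α₁ + 2α₂) = 0.232 / 0.6078 = 0.382 mmol/L

DIC = 0.382 mmol/L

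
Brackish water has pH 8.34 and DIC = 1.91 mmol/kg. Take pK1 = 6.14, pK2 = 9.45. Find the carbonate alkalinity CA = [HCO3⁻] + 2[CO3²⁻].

CA = [HCO3⁻] + 2[CO3²⁻] = (α₁ + 2α₂)·DIC
At pH 8.34: [H⁺]/K1 = 10^-2.20 = 0.0063096, K2/[H⁺] = 10^-1.11 = 0.077625
α₁ = 1/(1 + 0.0063096 + 0.077625) = 1/1.0839 = 0.9226; α₂ = α₁·K2/[H⁺] = 0.07161
α₁ + 2α₂ = 1.0658
CA = 1.0658 × 1.91 = 2.04 mmol/kg

CA = 2.04 mmol/kg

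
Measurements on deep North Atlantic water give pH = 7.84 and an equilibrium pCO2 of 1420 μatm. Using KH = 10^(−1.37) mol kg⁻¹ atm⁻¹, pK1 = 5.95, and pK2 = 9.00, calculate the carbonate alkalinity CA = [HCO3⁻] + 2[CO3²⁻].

[CO2*] = KH · pCO2 = 10^(−1.37) × 1420×10^-6 = 6.057×10^-5 mol/kg
α₀ = 1/(1 + K1/[H⁺] + K1K2/[H⁺]²) = 1/(1 + 10^+1.89 + 10^+0.73) = 0.01191
DIC = [CO2*]/α₀ = 6.057×10^-5 / 0.01191 = 5.088 mmol/kg
CA = (α₁ + 2α₂)·DIC = (0.9242 + 2×0.06394) × 5.088 = 5.35 mmol/kg

CA = 5.35 mmol/kg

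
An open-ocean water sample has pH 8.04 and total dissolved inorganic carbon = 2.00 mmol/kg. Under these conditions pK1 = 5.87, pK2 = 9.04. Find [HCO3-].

α₁ = 1 / (1 + [H⁺]/K1 + K2/[H⁺]) = 1 / (1 + 10^-2.17 + 10^-1.00)
   = 1 / (1 + 0.0067608 + 0.10000) = 1/1.1068 = 0.9035
[HCO3⁻] = α₁ × DIC = 0.9035 × 2.00 = 1.81 mmol/kg

[HCO3⁻] = 1.81 mmol/kg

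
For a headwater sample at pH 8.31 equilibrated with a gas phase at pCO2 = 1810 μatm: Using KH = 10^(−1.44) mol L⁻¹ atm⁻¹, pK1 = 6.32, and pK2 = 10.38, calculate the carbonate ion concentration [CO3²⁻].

[CO3²⁻] = 0.0547 mmol/L

[CO2*] = KH · pCO2 = 10^(−1.44) × 1810×10^-6 = 6.572×10^-5 mol/L
α₀ = 1/(1 + K1/[H⁺] + K1K2/[H⁺]²) = 1/(1 + 10^+1.99 + 10^-0.08) = 0.01004
DIC = [CO2*]/α₀ = 6.572×10^-5 / 0.01004 = 6.543 mmol/L
[CO3²⁻] = α₂·DIC; α₂ = 0.008355, so [CO3²⁻] = 0.008355 × 6.543 = 0.0547 mmol/L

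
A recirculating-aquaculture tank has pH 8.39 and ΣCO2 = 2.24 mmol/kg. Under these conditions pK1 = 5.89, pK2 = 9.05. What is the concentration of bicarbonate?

α₁ = 1 / (1 + [H⁺]/K1 + K2/[H⁺]) = 1 / (1 + 10^-2.50 + 10^-0.66)
   = 1 / (1 + 0.0031623 + 0.21878) = 1/1.2219 = 0.8184
[HCO3⁻] = α₁ × DIC = 0.8184 × 2.24 = 1.83 mmol/kg

[HCO3⁻] = 1.83 mmol/kg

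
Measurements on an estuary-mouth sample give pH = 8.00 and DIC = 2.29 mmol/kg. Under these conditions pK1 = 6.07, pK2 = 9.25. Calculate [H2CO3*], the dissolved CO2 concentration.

[CO2*] = 0.0252 mmol/kg

α₀ = 1 / (1 + K1/[H⁺] + K1K2/[H⁺]²) = 1 / (1 + 10^+1.93 + 10^+0.68)
   = 1 / (1 + 85.114 + 4.7863) = 1/90.900 = 0.01100
[CO2*] = α₀ × DIC = 0.01100 × 2.29 = 0.0252 mmol/kg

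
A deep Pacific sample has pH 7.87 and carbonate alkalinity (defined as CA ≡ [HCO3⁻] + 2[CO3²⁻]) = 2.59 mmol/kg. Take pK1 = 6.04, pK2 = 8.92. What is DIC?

CA = [HCO3⁻] + 2[CO3²⁻] = (α₁ + 2α₂)·DIC
At pH 7.87: [H⁺]/K1 = 10^-1.83 = 0.014791, K2/[H⁺] = 10^-1.05 = 0.089125
α₁ = 1/(1 + 0.014791 + 0.089125) = 1/1.1039 = 0.9059; α₂ = α₁·K2/[H⁺] = 0.08074
α₁ + 2α₂ = 1.0673
DIC = CA / (α₁ + 2α₂) = 2.59 / 1.0673 = 2.43 mmol/kg

DIC = 2.43 mmol/kg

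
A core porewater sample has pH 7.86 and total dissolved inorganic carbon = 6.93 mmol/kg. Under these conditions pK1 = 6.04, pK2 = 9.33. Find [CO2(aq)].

α₀ = 1 / (1 + K1/[H⁺] + K1K2/[H⁺]²) = 1 / (1 + 10^+1.82 + 10^+0.35)
   = 1 / (1 + 66.069 + 2.2387) = 1/69.308 = 0.01443
[CO2*] = α₀ × DIC = 0.01443 × 6.93 = 0.100 mmol/kg

[CO2*] = 0.100 mmol/kg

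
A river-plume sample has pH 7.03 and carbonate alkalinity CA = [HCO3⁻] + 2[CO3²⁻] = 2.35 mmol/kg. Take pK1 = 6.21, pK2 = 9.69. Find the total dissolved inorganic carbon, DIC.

CA = [HCO3⁻] + 2[CO3²⁻] = (α₁ + 2α₂)·DIC
At pH 7.03: [H⁺]/K1 = 10^-0.82 = 0.15136, K2/[H⁺] = 10^-2.66 = 0.0021878
α₁ = 1/(1 + 0.15136 + 0.0021878) = 1/1.1535 = 0.8669; α₂ = α₁·K2/[H⁺] = 0.001897
α₁ + 2α₂ = 0.8707
DIC = CA / (α₁ + 2α₂) = 2.35 / 0.8707 = 2.70 mmol/kg

DIC = 2.70 mmol/kg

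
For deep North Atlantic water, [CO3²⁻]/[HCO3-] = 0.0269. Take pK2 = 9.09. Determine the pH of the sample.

pH = 7.52

From K2 = [H⁺][CO3²⁻]/[HCO3-]:  pH = pK2 + log₁₀([CO3²⁻]/[HCO3-])
log₁₀(0.0269) = -1.570
pH = 9.09 + (-1.570) = 7.52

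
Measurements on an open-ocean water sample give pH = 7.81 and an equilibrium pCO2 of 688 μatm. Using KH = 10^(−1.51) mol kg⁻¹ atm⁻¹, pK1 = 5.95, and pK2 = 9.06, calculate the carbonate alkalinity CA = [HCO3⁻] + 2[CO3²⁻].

[CO2*] = KH · pCO2 = 10^(−1.51) × 688×10^-6 = 2.126×10^-5 mol/kg
α₀ = 1/(1 + K1/[H⁺] + K1K2/[H⁺]²) = 1/(1 + 10^+1.86 + 10^+0.61) = 0.01290
DIC = [CO2*]/α₀ = 2.126×10^-5 / 0.01290 = 1.648 mmol/kg
CA = (α₁ + 2α₂)·DIC = (0.9345 + 2×0.05255) × 1.648 = 1.71 mmol/kg

CA = 1.71 mmol/kg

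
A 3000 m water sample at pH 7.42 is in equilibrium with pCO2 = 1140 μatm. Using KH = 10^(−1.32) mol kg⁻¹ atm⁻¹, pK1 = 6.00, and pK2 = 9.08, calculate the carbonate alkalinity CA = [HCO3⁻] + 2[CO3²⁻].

[CO2*] = KH · pCO2 = 10^(−1.32) × 1140×10^-6 = 5.456×10^-5 mol/kg
α₀ = 1/(1 + K1/[H⁺] + K1K2/[H⁺]²) = 1/(1 + 10^+1.42 + 10^-0.24) = 0.03587
DIC = [CO2*]/α₀ = 5.456×10^-5 / 0.03587 = 1.521 mmol/kg
CA = (α₁ + 2α₂)·DIC = (0.9435 + 2×0.02064) × 1.521 = 1.50 mmol/kg

CA = 1.50 mmol/kg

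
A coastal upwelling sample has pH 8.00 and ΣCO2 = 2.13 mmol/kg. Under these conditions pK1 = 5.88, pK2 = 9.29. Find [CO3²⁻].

α₂ = 1 / (1 + [H⁺]/K2 + [H⁺]²/(K1K2)) = 1 / (1 + 10^+1.29 + 10^-0.83)
   = 1 / (1 + 19.498 + 0.14791) = 1/20.646 = 0.04843
[CO3²⁻] = α₂ × DIC = 0.04843 × 2.13 = 0.103 mmol/kg

[CO3²⁻] = 0.103 mmol/kg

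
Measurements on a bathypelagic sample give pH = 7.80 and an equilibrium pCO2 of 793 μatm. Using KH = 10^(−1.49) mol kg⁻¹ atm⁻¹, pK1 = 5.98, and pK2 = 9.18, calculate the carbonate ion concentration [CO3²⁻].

[CO2*] = KH · pCO2 = 10^(−1.49) × 793×10^-6 = 2.566×10^-5 mol/kg
α₀ = 1/(1 + K1/[H⁺] + K1K2/[H⁺]²) = 1/(1 + 10^+1.82 + 10^+0.44) = 0.01432
DIC = [CO2*]/α₀ = 2.566×10^-5 / 0.01432 = 1.792 mmol/kg
[CO3²⁻] = α₂·DIC; α₂ = 0.03945, so [CO3²⁻] = 0.03945 × 1.792 = 0.0707 mmol/kg

[CO3²⁻] = 0.0707 mmol/kg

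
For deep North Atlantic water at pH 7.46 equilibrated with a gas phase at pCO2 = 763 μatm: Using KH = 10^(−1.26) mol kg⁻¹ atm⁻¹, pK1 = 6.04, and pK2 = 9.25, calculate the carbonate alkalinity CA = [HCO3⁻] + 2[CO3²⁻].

CA = 1.14 mmol/kg

[CO2*] = KH · pCO2 = 10^(−1.26) × 763×10^-6 = 4.193×10^-5 mol/kg
α₀ = 1/(1 + K1/[H⁺] + K1K2/[H⁺]²) = 1/(1 + 10^+1.42 + 10^-0.37) = 0.03606
DIC = [CO2*]/α₀ = 4.193×10^-5 / 0.03606 = 1.163 mmol/kg
CA = (α₁ + 2α₂)·DIC = (0.9486 + 2×0.01538) × 1.163 = 1.14 mmol/kg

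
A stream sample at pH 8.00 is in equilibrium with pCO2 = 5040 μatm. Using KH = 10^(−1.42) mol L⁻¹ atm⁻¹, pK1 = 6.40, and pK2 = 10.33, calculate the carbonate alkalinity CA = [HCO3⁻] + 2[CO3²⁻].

CA = 7.70 mmol/L

[CO2*] = KH · pCO2 = 10^(−1.42) × 5040×10^-6 = 1.916×10^-4 mol/L
α₀ = 1/(1 + K1/[H⁺] + K1K2/[H⁺]²) = 1/(1 + 10^+1.60 + 10^-0.73) = 0.02439
DIC = [CO2*]/α₀ = 1.916×10^-4 / 0.02439 = 7.856 mmol/L
CA = (α₁ + 2α₂)·DIC = (0.9711 + 2×0.004542) × 7.856 = 7.70 mmol/L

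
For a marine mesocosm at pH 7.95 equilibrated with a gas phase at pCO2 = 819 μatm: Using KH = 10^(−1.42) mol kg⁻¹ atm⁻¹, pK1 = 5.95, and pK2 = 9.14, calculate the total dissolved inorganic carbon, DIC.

DIC = 3.35 mmol/kg

[CO2*] = KH · pCO2 = 10^(−1.42) × 819×10^-6 = 3.114×10^-5 mol/kg
α₀ = 1/(1 + K1/[H⁺] + K1K2/[H⁺]²) = 1/(1 + 10^+2.00 + 10^+0.81) = 0.009306
DIC = [CO2*]/α₀ = 3.114×10^-5 / 0.009306 = 3.35 mmol/kg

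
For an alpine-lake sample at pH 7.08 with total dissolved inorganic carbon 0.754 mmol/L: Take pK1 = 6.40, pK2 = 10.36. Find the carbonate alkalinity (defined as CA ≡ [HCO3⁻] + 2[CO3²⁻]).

CA = 0.624 mmol/L

CA = [HCO3⁻] + 2[CO3²⁻] = (α₁ + 2α₂)·DIC
At pH 7.08: [H⁺]/K1 = 10^-0.68 = 0.20893, K2/[H⁺] = 10^-3.28 = 0.00052481
α₁ = 1/(1 + 0.20893 + 0.00052481) = 1/1.2095 = 0.8268; α₂ = α₁·K2/[H⁺] = 0.0004339
α₁ + 2α₂ = 0.8277
CA = 0.8277 × 0.754 = 0.624 mmol/L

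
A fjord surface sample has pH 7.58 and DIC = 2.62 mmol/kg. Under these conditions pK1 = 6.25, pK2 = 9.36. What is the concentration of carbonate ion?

α₂ = 1 / (1 + [H⁺]/K2 + [H⁺]²/(K1K2)) = 1 / (1 + 10^+1.78 + 10^+0.45)
   = 1 / (1 + 60.256 + 2.8184) = 1/64.074 = 0.01561
[CO3²⁻] = α₂ × DIC = 0.01561 × 2.62 = 0.0409 mmol/kg

[CO3²⁻] = 0.0409 mmol/kg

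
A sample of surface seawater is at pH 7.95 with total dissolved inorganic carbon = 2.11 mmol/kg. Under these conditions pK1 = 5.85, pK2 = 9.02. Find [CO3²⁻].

[CO3²⁻] = 0.164 mmol/kg

α₂ = 1 / (1 + [H⁺]/K2 + [H⁺]²/(K1K2)) = 1 / (1 + 10^+1.07 + 10^-1.03)
   = 1 / (1 + 11.749 + 0.093325) = 1/12.842 = 0.07787
[CO3²⁻] = α₂ × DIC = 0.07787 × 2.11 = 0.164 mmol/kg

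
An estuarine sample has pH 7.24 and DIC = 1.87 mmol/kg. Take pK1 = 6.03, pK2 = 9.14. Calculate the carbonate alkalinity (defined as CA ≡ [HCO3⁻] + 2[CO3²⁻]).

CA = 1.78 mmol/kg

CA = [HCO3⁻] + 2[CO3²⁻] = (α₁ + 2α₂)·DIC
At pH 7.24: [H⁺]/K1 = 10^-1.21 = 0.061660, K2/[H⁺] = 10^-1.90 = 0.012589
α₁ = 1/(1 + 0.061660 + 0.012589) = 1/1.0742 = 0.9309; α₂ = α₁·K2/[H⁺] = 0.01172
α₁ + 2α₂ = 0.9543
CA = 0.9543 × 1.87 = 1.78 mmol/kg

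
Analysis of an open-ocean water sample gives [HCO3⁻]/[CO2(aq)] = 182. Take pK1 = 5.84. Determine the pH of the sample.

pH = 8.10

From K1 = [H⁺][HCO3⁻]/[CO2(aq)]:  pH = pK1 + log₁₀([HCO3⁻]/[CO2(aq)])
log₁₀(182) = +2.260
pH = 5.84 + (+2.260) = 8.10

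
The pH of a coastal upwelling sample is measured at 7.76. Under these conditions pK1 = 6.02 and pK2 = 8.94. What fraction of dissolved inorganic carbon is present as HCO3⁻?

α₁ = 0.922

α₁ = 1 / (1 + [H⁺]/K1 + K2/[H⁺]) = 1 / (1 + 10^-1.74 + 10^-1.18)
   = 1 / (1 + 0.018197 + 0.066069) = 1/1.0843 = 0.9223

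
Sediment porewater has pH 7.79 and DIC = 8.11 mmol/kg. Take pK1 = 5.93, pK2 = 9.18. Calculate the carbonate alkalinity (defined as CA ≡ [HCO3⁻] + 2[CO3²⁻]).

CA = 8.32 mmol/kg

CA = [HCO3⁻] + 2[CO3²⁻] = (α₁ + 2α₂)·DIC
At pH 7.79: [H⁺]/K1 = 10^-1.86 = 0.013804, K2/[H⁺] = 10^-1.39 = 0.040738
α₁ = 1/(1 + 0.013804 + 0.040738) = 1/1.0545 = 0.9483; α₂ = α₁·K2/[H⁺] = 0.03863
α₁ + 2α₂ = 1.0255
CA = 1.0255 × 8.11 = 8.32 mmol/kg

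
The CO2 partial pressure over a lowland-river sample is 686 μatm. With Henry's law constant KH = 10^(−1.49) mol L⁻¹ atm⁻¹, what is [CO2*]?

KH = 10^(−1.49) = 3.236×10^-2 mol L⁻¹ atm⁻¹
[CO2*] = KH · pCO2 = 3.236×10^-2 × 686×10^-6 atm = 2.22×10^-5 mol/L

[CO2*] = 22.2 μmol/L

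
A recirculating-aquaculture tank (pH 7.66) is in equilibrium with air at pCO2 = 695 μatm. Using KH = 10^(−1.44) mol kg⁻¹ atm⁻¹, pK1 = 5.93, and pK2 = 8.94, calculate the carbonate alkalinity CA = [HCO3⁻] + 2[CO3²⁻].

CA = 1.50 mmol/kg

[CO2*] = KH · pCO2 = 10^(−1.44) × 695×10^-6 = 2.523×10^-5 mol/kg
α₀ = 1/(1 + K1/[H⁺] + K1K2/[H⁺]²) = 1/(1 + 10^+1.73 + 10^+0.45) = 0.01738
DIC = [CO2*]/α₀ = 2.523×10^-5 / 0.01738 = 1.451 mmol/kg
CA = (α₁ + 2α₂)·DIC = (0.9336 + 2×0.04900) × 1.451 = 1.50 mmol/kg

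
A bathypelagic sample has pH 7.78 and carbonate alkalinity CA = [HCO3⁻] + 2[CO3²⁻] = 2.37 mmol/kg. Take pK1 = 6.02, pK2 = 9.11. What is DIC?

DIC = 2.31 mmol/kg

CA = [HCO3⁻] + 2[CO3²⁻] = (α₁ + 2α₂)·DIC
At pH 7.78: [H⁺]/K1 = 10^-1.76 = 0.017378, K2/[H⁺] = 10^-1.33 = 0.046774
α₁ = 1/(1 + 0.017378 + 0.046774) = 1/1.0642 = 0.9397; α₂ = α₁·K2/[H⁺] = 0.04395
α₁ + 2α₂ = 1.0276
DIC = CA / (α₁ + 2α₂) = 2.37 / 1.0276 = 2.31 mmol/kg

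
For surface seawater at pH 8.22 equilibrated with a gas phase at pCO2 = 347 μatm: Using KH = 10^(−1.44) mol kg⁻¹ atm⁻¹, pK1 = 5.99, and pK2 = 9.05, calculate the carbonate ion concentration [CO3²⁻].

[CO2*] = KH · pCO2 = 10^(−1.44) × 347×10^-6 = 1.260×10^-5 mol/kg
α₀ = 1/(1 + K1/[H⁺] + K1K2/[H⁺]²) = 1/(1 + 10^+2.23 + 10^+1.40) = 0.005104
DIC = [CO2*]/α₀ = 1.260×10^-5 / 0.005104 = 2.469 mmol/kg
[CO3²⁻] = α₂·DIC; α₂ = 0.1282, so [CO3²⁻] = 0.1282 × 2.469 = 0.316 mmol/kg

[CO3²⁻] = 0.316 mmol/kg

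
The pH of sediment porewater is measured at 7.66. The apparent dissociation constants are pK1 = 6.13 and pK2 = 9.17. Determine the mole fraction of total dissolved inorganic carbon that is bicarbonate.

α₁ = 0.943

α₁ = 1 / (1 + [H⁺]/K1 + K2/[H⁺]) = 1 / (1 + 10^-1.53 + 10^-1.51)
   = 1 / (1 + 0.029512 + 0.030903) = 1/1.0604 = 0.9430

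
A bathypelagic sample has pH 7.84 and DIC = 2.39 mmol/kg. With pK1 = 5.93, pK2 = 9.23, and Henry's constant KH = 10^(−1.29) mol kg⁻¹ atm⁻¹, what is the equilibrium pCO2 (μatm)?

α₀ = 1 / (1 + K1/[H⁺] + K1K2/[H⁺]²) = 1 / (1 + 10^+1.91 + 10^+0.52)
   = 1 / (1 + 81.283 + 3.3113) = 1/85.594 = 0.01168
[CO2*] = α₀ × DIC = 0.01168 × 2.39 = 0.02792 mmol/kg
pCO2 = [CO2*]/KH = 2.792×10^-5 / 5.129×10^-2 = 544 μatm

pCO2 = 544 μatm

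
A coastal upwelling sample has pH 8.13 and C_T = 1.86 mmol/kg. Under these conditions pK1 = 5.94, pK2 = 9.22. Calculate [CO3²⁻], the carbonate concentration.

[CO3²⁻] = 0.139 mmol/kg

α₂ = 1 / (1 + [H⁺]/K2 + [H⁺]²/(K1K2)) = 1 / (1 + 10^+1.09 + 10^-1.10)
   = 1 / (1 + 12.303 + 0.079433) = 1/13.382 = 0.07473
[CO3²⁻] = α₂ × DIC = 0.07473 × 1.86 = 0.139 mmol/kg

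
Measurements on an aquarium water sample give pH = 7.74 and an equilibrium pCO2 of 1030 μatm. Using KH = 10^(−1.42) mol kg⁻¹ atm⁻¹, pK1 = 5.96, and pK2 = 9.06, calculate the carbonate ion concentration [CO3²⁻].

[CO2*] = KH · pCO2 = 10^(−1.42) × 1030×10^-6 = 3.916×10^-5 mol/kg
α₀ = 1/(1 + K1/[H⁺] + K1K2/[H⁺]²) = 1/(1 + 10^+1.78 + 10^+0.46) = 0.01559
DIC = [CO2*]/α₀ = 3.916×10^-5 / 0.01559 = 2.512 mmol/kg
[CO3²⁻] = α₂·DIC; α₂ = 0.04496, so [CO3²⁻] = 0.04496 × 2.512 = 0.113 mmol/kg

[CO3²⁻] = 0.113 mmol/kg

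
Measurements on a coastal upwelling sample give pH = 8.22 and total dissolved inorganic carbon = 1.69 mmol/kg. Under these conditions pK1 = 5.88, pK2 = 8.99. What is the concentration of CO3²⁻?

α₂ = 1 / (1 + [H⁺]/K2 + [H⁺]²/(K1K2)) = 1 / (1 + 10^+0.77 + 10^-1.57)
   = 1 / (1 + 5.8884 + 0.026915) = 1/6.9154 = 0.1446
[CO3²⁻] = α₂ × DIC = 0.1446 × 1.69 = 0.244 mmol/kg

[CO3²⁻] = 0.244 mmol/kg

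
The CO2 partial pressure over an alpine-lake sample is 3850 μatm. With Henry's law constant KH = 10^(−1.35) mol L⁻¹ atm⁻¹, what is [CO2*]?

[CO2*] = 172 μmol/L

KH = 10^(−1.35) = 4.467×10^-2 mol L⁻¹ atm⁻¹
[CO2*] = KH · pCO2 = 4.467×10^-2 × 3850×10^-6 atm = 1.72×10^-4 mol/L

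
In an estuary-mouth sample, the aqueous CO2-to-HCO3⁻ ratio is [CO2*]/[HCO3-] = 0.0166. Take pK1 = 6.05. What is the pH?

From K1 = [H⁺][HCO3-]/[CO2*]:  pH = pK1 − log₁₀([CO2*]/[HCO3-])
log₁₀(0.0166) = -1.780
pH = 6.05 − (-1.780) = 7.83

pH = 7.83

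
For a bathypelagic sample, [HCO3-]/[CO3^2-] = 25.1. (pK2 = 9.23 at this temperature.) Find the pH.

pH = 7.83

From K2 = [H⁺][CO3^2-]/[HCO3-]:  pH = pK2 − log₁₀([HCO3-]/[CO3^2-])
log₁₀(25.1) = +1.400
pH = 9.23 − (+1.400) = 7.83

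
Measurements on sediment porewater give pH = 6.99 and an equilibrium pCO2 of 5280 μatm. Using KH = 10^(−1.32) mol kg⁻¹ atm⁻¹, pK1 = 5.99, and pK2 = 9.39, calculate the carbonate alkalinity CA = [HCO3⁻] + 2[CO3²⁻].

CA = 2.55 mmol/kg

[CO2*] = KH · pCO2 = 10^(−1.32) × 5280×10^-6 = 2.527×10^-4 mol/kg
α₀ = 1/(1 + K1/[H⁺] + K1K2/[H⁺]²) = 1/(1 + 10^+1.00 + 10^-1.40) = 0.09058
DIC = [CO2*]/α₀ = 2.527×10^-4 / 0.09058 = 2.790 mmol/kg
CA = (α₁ + 2α₂)·DIC = (0.9058 + 2×0.003606) × 2.790 = 2.55 mmol/kg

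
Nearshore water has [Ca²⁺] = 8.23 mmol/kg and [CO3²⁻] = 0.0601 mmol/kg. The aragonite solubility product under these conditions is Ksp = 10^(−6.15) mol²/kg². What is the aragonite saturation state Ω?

Ω = 0.699

Ksp = 10^(−6.15) = 7.079×10^-7
Ω = [Ca²⁺][CO3²⁻]/Ksp = (8.23×10^-3)(0.0601×10^-3) / 7.079×10^-7 = 0.699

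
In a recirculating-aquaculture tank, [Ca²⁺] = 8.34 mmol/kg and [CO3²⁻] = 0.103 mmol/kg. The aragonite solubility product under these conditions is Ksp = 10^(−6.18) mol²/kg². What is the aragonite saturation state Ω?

Ksp = 10^(−6.18) = 6.607×10^-7
Ω = [Ca²⁺][CO3²⁻]/Ksp = (8.34×10^-3)(0.103×10^-3) / 6.607×10^-7 = 1.30

Ω = 1.30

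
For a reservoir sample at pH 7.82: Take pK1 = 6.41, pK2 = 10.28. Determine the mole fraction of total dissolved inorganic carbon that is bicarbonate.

α₁ = 1 / (1 + [H⁺]/K1 + K2/[H⁺]) = 1 / (1 + 10^-1.41 + 10^-2.46)
   = 1 / (1 + 0.038905 + 0.0034674) = 1/1.0424 = 0.9594

α₁ = 0.959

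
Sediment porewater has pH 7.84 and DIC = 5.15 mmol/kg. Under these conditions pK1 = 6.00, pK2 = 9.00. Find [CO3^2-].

[CO3²⁻] = 0.329 mmol/kg

α₂ = 1 / (1 + [H⁺]/K2 + [H⁺]²/(K1K2)) = 1 / (1 + 10^+1.16 + 10^-0.68)
   = 1 / (1 + 14.454 + 0.20893) = 1/15.663 = 0.06384
[CO3²⁻] = α₂ × DIC = 0.06384 × 5.15 = 0.329 mmol/kg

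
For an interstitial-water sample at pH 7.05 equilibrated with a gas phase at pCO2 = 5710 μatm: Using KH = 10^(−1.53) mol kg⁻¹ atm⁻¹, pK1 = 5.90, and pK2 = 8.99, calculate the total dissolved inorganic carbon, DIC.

DIC = 2.58 mmol/kg

[CO2*] = KH · pCO2 = 10^(−1.53) × 5710×10^-6 = 1.685×10^-4 mol/kg
α₀ = 1/(1 + K1/[H⁺] + K1K2/[H⁺]²) = 1/(1 + 10^+1.15 + 10^-0.79) = 0.06541
DIC = [CO2*]/α₀ = 1.685×10^-4 / 0.06541 = 2.58 mmol/kg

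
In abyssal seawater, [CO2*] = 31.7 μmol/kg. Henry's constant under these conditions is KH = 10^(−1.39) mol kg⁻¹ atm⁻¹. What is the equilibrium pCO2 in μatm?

pCO2 = 778 μatm

KH = 10^(−1.39) = 4.074×10^-2 mol kg⁻¹ atm⁻¹
pCO2 = [CO2*]/KH = 31.7×10^-6 / 4.074×10^-2 = 7.78×10^-4 atm = 778 μatm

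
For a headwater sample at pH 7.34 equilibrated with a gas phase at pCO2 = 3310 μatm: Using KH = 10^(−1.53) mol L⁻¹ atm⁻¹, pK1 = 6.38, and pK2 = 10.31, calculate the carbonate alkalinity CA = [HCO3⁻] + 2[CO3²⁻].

CA = 0.893 mmol/L

[CO2*] = KH · pCO2 = 10^(−1.53) × 3310×10^-6 = 9.769×10^-5 mol/L
α₀ = 1/(1 + K1/[H⁺] + K1K2/[H⁺]²) = 1/(1 + 10^+0.96 + 10^-2.01) = 0.09872
DIC = [CO2*]/α₀ = 9.769×10^-5 / 0.09872 = 0.9895 mmol/L
CA = (α₁ + 2α₂)·DIC = (0.9003 + 2×0.0009647) × 0.9895 = 0.893 mmol/L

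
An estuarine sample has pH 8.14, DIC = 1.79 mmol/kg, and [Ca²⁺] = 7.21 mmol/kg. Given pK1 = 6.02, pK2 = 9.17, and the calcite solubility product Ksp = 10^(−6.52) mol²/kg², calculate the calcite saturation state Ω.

Ω = 3.62

α₂ = 1 / (1 + [H⁺]/K2 + [H⁺]²/(K1K2)) = 1 / (1 + 10^+1.03 + 10^-1.09)
   = 1 / (1 + 10.715 + 0.081283) = 1/11.796 = 0.08477
[CO3²⁻] = α₂ × DIC = 0.08477 × 1.79 = 0.1517 mmol/kg
Ksp = 10^(−6.52) = 3.020×10^-7
Ω = [Ca²⁺][CO3²⁻]/Ksp = (7.21×10^-3)(1.517×10^-4) / 3.020×10^-7 = 3.62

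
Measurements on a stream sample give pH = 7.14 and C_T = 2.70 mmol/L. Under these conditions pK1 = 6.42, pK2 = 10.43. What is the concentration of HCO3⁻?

α₁ = 1 / (1 + [H⁺]/K1 + K2/[H⁺]) = 1 / (1 + 10^-0.72 + 10^-3.29)
   = 1 / (1 + 0.19055 + 0.00051286) = 1/1.1911 = 0.8396
[HCO3⁻] = α₁ × DIC = 0.8396 × 2.70 = 2.27 mmol/L

[HCO3⁻] = 2.27 mmol/L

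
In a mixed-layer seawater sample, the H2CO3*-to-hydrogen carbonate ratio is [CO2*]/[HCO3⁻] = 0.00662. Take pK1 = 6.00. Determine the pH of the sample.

From K1 = [H⁺][HCO3⁻]/[CO2*]:  pH = pK1 − log₁₀([CO2*]/[HCO3⁻])
log₁₀(0.00662) = -2.179
pH = 6.00 − (-2.179) = 8.18

pH = 8.18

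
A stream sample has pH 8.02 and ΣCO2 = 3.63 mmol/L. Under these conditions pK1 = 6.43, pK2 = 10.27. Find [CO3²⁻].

α₂ = 1 / (1 + [H⁺]/K2 + [H⁺]²/(K1K2)) = 1 / (1 + 10^+2.25 + 10^+0.66)
   = 1 / (1 + 177.83 + 4.5709) = 1/183.40 = 0.005453
[CO3²⁻] = α₂ × DIC = 0.005453 × 3.63 = 0.0198 mmol/L = 19.8 μmol/L

[CO3²⁻] = 19.8 μmol/L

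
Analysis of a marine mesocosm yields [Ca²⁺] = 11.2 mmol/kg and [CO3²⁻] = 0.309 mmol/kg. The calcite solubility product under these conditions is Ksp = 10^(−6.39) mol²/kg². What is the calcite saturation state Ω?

Ω = 8.50

Ksp = 10^(−6.39) = 4.074×10^-7
Ω = [Ca²⁺][CO3²⁻]/Ksp = (11.2×10^-3)(0.309×10^-3) / 4.074×10^-7 = 8.50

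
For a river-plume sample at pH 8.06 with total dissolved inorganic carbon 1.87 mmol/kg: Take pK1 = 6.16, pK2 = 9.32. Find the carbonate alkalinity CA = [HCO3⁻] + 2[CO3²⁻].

CA = 1.94 mmol/kg

CA = [HCO3⁻] + 2[CO3²⁻] = (α₁ + 2α₂)·DIC
At pH 8.06: [H⁺]/K1 = 10^-1.90 = 0.012589, K2/[H⁺] = 10^-1.26 = 0.054954
α₁ = 1/(1 + 0.012589 + 0.054954) = 1/1.0675 = 0.9367; α₂ = α₁·K2/[H⁺] = 0.05148
α₁ + 2α₂ = 1.0397
CA = 1.0397 × 1.87 = 1.94 mmol/kg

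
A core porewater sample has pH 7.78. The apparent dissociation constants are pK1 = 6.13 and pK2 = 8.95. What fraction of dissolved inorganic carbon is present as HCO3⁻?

α₁ = 1 / (1 + [H⁺]/K1 + K2/[H⁺]) = 1 / (1 + 10^-1.65 + 10^-1.17)
   = 1 / (1 + 0.022387 + 0.067608) = 1/1.0900 = 0.9174

α₁ = 0.917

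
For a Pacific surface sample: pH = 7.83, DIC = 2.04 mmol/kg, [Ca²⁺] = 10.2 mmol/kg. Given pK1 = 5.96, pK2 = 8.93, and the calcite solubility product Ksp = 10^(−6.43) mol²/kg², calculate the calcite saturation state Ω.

α₂ = 1 / (1 + [H⁺]/K2 + [H⁺]²/(K1K2)) = 1 / (1 + 10^+1.10 + 10^-0.77)
   = 1 / (1 + 12.589 + 0.16982) = 1/13.759 = 0.07268
[CO3²⁻] = α₂ × DIC = 0.07268 × 2.04 = 0.1483 mmol/kg
Ksp = 10^(−6.43) = 3.715×10^-7
Ω = [Ca²⁺][CO3²⁻]/Ksp = (10.2×10^-3)(1.483×10^-4) / 3.715×10^-7 = 4.07

Ω = 4.07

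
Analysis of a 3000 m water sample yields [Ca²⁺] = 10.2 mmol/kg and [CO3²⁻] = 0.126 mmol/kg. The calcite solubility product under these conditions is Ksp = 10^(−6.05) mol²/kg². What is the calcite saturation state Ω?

Ksp = 10^(−6.05) = 8.913×10^-7
Ω = [Ca²⁺][CO3²⁻]/Ksp = (10.2×10^-3)(0.126×10^-3) / 8.913×10^-7 = 1.44

Ω = 1.44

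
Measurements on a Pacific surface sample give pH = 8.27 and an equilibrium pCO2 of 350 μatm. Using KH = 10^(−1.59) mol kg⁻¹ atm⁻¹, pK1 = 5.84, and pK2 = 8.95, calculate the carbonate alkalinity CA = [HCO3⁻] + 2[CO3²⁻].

[CO2*] = KH · pCO2 = 10^(−1.59) × 350×10^-6 = 8.996×10^-6 mol/kg
α₀ = 1/(1 + K1/[H⁺] + K1K2/[H⁺]²) = 1/(1 + 10^+2.43 + 10^+1.75) = 0.003064
DIC = [CO2*]/α₀ = 8.996×10^-6 / 0.003064 = 2.936 mmol/kg
CA = (α₁ + 2α₂)·DIC = (0.8246 + 2×0.1723) × 2.936 = 3.43 mmol/kg

CA = 3.43 mmol/kg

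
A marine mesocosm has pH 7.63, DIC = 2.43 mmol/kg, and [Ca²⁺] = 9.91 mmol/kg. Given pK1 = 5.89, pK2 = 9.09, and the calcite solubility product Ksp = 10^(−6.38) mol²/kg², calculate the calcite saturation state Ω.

α₂ = 1 / (1 + [H⁺]/K2 + [H⁺]²/(K1K2)) = 1 / (1 + 10^+1.46 + 10^-0.28)
   = 1 / (1 + 28.840 + 0.52481) = 1/30.365 = 0.03293
[CO3²⁻] = α₂ × DIC = 0.03293 × 2.43 = 0.08003 mmol/kg
Ksp = 10^(−6.38) = 4.169×10^-7
Ω = [Ca²⁺][CO3²⁻]/Ksp = (9.91×10^-3)(8.003×10^-5) / 4.169×10^-7 = 1.90

Ω = 1.90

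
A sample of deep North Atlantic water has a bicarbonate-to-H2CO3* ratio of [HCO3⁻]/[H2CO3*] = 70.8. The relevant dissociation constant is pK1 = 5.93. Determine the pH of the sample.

From K1 = [H⁺][HCO3⁻]/[H2CO3*]:  pH = pK1 + log₁₀([HCO3⁻]/[H2CO3*])
log₁₀(70.8) = +1.850
pH = 5.93 + (+1.850) = 7.78

pH = 7.78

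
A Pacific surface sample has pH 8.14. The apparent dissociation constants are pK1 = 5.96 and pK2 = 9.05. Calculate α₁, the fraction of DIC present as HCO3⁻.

α₁ = 1 / (1 + [H⁺]/K1 + K2/[H⁺]) = 1 / (1 + 10^-2.18 + 10^-0.91)
   = 1 / (1 + 0.0066069 + 0.12303) = 1/1.1296 = 0.8852

α₁ = 0.885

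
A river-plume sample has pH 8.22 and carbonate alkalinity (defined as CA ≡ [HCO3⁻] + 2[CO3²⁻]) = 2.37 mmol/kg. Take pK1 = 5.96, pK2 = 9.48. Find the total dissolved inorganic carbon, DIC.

DIC = 2.26 mmol/kg

CA = [HCO3⁻] + 2[CO3²⁻] = (α₁ + 2α₂)·DIC
At pH 8.22: [H⁺]/K1 = 10^-2.26 = 0.0054954, K2/[H⁺] = 10^-1.26 = 0.054954
α₁ = 1/(1 + 0.0054954 + 0.054954) = 1/1.0604 = 0.9430; α₂ = α₁·K2/[H⁺] = 0.05182
α₁ + 2α₂ = 1.0466
DIC = CA / (α₁ + 2α₂) = 2.37 / 1.0466 = 2.26 mmol/kg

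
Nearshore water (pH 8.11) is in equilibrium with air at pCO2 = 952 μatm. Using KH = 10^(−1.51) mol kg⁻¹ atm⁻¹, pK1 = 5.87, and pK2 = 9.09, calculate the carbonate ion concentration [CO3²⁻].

[CO3²⁻] = 0.535 mmol/kg

[CO2*] = KH · pCO2 = 10^(−1.51) × 952×10^-6 = 2.942×10^-5 mol/kg
α₀ = 1/(1 + K1/[H⁺] + K1K2/[H⁺]²) = 1/(1 + 10^+2.24 + 10^+1.26) = 0.005182
DIC = [CO2*]/α₀ = 2.942×10^-5 / 0.005182 = 5.677 mmol/kg
[CO3²⁻] = α₂·DIC; α₂ = 0.09430, so [CO3²⁻] = 0.09430 × 5.677 = 0.535 mmol/kg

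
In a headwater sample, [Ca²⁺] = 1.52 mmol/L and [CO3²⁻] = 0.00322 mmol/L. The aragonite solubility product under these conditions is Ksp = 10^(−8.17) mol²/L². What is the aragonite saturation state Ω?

Ω = 0.724

Ksp = 10^(−8.17) = 6.761×10^-9
Ω = [Ca²⁺][CO3²⁻]/Ksp = (1.52×10^-3)(0.00322×10^-3) / 6.761×10^-9 = 0.724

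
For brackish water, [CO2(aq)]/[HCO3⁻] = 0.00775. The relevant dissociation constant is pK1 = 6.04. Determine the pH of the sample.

pH = 8.15

From K1 = [H⁺][HCO3⁻]/[CO2(aq)]:  pH = pK1 − log₁₀([CO2(aq)]/[HCO3⁻])
log₁₀(0.00775) = -2.111
pH = 6.04 − (-2.111) = 8.15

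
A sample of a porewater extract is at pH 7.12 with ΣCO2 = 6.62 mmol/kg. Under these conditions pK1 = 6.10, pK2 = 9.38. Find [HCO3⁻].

[HCO3⁻] = 6.01 mmol/kg

α₁ = 1 / (1 + [H⁺]/K1 + K2/[H⁺]) = 1 / (1 + 10^-1.02 + 10^-2.26)
   = 1 / (1 + 0.095499 + 0.0054954) = 1/1.1010 = 0.9083
[HCO3⁻] = α₁ × DIC = 0.9083 × 6.62 = 6.01 mmol/kg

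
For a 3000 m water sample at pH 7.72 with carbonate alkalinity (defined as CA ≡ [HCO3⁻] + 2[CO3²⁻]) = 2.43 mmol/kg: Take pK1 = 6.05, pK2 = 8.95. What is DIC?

CA = [HCO3⁻] + 2[CO3²⁻] = (α₁ + 2α₂)·DIC
At pH 7.72: [H⁺]/K1 = 10^-1.67 = 0.021380, K2/[H⁺] = 10^-1.23 = 0.058884
α₁ = 1/(1 + 0.021380 + 0.058884) = 1/1.0803 = 0.9257; α₂ = α₁·K2/[H⁺] = 0.05451
α₁ + 2α₂ = 1.0347
DIC = CA / (α₁ + 2α₂) = 2.43 / 1.0347 = 2.35 mmol/kg

DIC = 2.35 mmol/kg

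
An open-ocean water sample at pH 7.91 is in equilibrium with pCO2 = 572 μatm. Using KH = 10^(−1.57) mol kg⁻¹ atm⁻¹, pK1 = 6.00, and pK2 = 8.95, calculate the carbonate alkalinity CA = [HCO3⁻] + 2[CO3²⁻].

CA = 1.48 mmol/kg

[CO2*] = KH · pCO2 = 10^(−1.57) × 572×10^-6 = 1.540×10^-5 mol/kg
α₀ = 1/(1 + K1/[H⁺] + K1K2/[H⁺]²) = 1/(1 + 10^+1.91 + 10^+0.87) = 0.01115
DIC = [CO2*]/α₀ = 1.540×10^-5 / 0.01115 = 1.381 mmol/kg
CA = (α₁ + 2α₂)·DIC = (0.9062 + 2×0.08265) × 1.381 = 1.48 mmol/kg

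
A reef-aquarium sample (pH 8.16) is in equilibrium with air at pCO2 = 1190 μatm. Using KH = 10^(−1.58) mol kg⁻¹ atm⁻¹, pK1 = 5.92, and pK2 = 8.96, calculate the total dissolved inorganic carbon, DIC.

[CO2*] = KH · pCO2 = 10^(−1.58) × 1190×10^-6 = 3.130×10^-5 mol/kg
α₀ = 1/(1 + K1/[H⁺] + K1K2/[H⁺]²) = 1/(1 + 10^+2.24 + 10^+1.44) = 0.004943
DIC = [CO2*]/α₀ = 3.130×10^-5 / 0.004943 = 6.33 mmol/kg

DIC = 6.33 mmol/kg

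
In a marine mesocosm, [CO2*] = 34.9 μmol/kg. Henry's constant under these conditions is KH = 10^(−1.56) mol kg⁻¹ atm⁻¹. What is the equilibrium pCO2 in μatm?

pCO2 = 1270 μatm

KH = 10^(−1.56) = 2.754×10^-2 mol kg⁻¹ atm⁻¹
pCO2 = [CO2*]/KH = 34.9×10^-6 / 2.754×10^-2 = 1.27×10^-3 atm = 1270 μatm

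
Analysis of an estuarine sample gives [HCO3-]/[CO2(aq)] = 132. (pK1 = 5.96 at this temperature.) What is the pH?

From K1 = [H⁺][HCO3-]/[CO2(aq)]:  pH = pK1 + log₁₀([HCO3-]/[CO2(aq)])
log₁₀(132) = +2.121
pH = 5.96 + (+2.121) = 8.08

pH = 8.08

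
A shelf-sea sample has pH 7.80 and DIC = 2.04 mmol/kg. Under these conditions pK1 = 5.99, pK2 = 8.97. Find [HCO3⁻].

[HCO3⁻] = 1.88 mmol/kg

α₁ = 1 / (1 + [H⁺]/K1 + K2/[H⁺]) = 1 / (1 + 10^-1.81 + 10^-1.17)
   = 1 / (1 + 0.015488 + 0.067608) = 1/1.0831 = 0.9233
[HCO3⁻] = α₁ × DIC = 0.9233 × 2.04 = 1.88 mmol/kg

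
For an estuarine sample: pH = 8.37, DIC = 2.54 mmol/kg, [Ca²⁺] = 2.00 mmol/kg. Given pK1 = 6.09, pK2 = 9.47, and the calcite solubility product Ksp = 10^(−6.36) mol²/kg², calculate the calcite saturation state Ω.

Ω = 0.852

α₂ = 1 / (1 + [H⁺]/K2 + [H⁺]²/(K1K2)) = 1 / (1 + 10^+1.10 + 10^-1.18)
   = 1 / (1 + 12.589 + 0.066069) = 1/13.655 = 0.07323
[CO3²⁻] = α₂ × DIC = 0.07323 × 2.54 = 0.1860 mmol/kg
Ksp = 10^(−6.36) = 4.365×10^-7
Ω = [Ca²⁺][CO3²⁻]/Ksp = (2.00×10^-3)(1.860×10^-4) / 4.365×10^-7 = 0.852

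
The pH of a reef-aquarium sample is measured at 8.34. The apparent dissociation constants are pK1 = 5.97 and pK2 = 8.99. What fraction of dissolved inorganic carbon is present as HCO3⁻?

α₁ = 0.814

α₁ = 1 / (1 + [H⁺]/K1 + K2/[H⁺]) = 1 / (1 + 10^-2.37 + 10^-0.65)
   = 1 / (1 + 0.0042658 + 0.22387) = 1/1.2281 = 0.8142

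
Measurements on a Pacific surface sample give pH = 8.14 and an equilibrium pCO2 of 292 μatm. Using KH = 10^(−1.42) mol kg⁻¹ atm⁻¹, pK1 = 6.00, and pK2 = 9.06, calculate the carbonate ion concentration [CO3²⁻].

[CO3²⁻] = 0.184 mmol/kg

[CO2*] = KH · pCO2 = 10^(−1.42) × 292×10^-6 = 1.110×10^-5 mol/kg
α₀ = 1/(1 + K1/[H⁺] + K1K2/[H⁺]²) = 1/(1 + 10^+2.14 + 10^+1.22) = 0.006425
DIC = [CO2*]/α₀ = 1.110×10^-5 / 0.006425 = 1.728 mmol/kg
[CO3²⁻] = α₂·DIC; α₂ = 0.1066, so [CO3²⁻] = 0.1066 × 1.728 = 0.184 mmol/kg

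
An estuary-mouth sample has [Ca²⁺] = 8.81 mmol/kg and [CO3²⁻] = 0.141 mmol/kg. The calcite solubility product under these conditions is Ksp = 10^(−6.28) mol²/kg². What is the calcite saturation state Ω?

Ω = 2.37

Ksp = 10^(−6.28) = 5.248×10^-7
Ω = [Ca²⁺][CO3²⁻]/Ksp = (8.81×10^-3)(0.141×10^-3) / 5.248×10^-7 = 2.37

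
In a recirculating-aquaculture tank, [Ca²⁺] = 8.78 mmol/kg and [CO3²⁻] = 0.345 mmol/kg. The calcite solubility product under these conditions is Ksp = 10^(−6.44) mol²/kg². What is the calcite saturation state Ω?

Ksp = 10^(−6.44) = 3.631×10^-7
Ω = [Ca²⁺][CO3²⁻]/Ksp = (8.78×10^-3)(0.345×10^-3) / 3.631×10^-7 = 8.34

Ω = 8.34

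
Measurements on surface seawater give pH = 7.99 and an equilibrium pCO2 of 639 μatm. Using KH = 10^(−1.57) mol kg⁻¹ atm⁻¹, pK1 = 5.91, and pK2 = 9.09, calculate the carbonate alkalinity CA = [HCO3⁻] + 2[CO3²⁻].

[CO2*] = KH · pCO2 = 10^(−1.57) × 639×10^-6 = 1.720×10^-5 mol/kg
α₀ = 1/(1 + K1/[H⁺] + K1K2/[H⁺]²) = 1/(1 + 10^+2.08 + 10^+0.98) = 0.007647
DIC = [CO2*]/α₀ = 1.720×10^-5 / 0.007647 = 2.249 mmol/kg
CA = (α₁ + 2α₂)·DIC = (0.9193 + 2×0.07302) × 2.249 = 2.40 mmol/kg

CA = 2.40 mmol/kg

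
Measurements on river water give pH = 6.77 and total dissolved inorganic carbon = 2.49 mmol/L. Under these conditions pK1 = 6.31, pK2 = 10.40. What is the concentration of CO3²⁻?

α₂ = 1 / (1 + [H⁺]/K2 + [H⁺]²/(K1K2)) = 1 / (1 + 10^+3.63 + 10^+3.17)
   = 1 / (1 + 4265.8 + 1479.1) = 1/5745.9 = 0.0001740
[CO3²⁻] = α₂ × DIC = 0.0001740 × 2.49 = 0.000433 mmol/L = 0.433 μmol/L

[CO3²⁻] = 0.433 μmol/L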